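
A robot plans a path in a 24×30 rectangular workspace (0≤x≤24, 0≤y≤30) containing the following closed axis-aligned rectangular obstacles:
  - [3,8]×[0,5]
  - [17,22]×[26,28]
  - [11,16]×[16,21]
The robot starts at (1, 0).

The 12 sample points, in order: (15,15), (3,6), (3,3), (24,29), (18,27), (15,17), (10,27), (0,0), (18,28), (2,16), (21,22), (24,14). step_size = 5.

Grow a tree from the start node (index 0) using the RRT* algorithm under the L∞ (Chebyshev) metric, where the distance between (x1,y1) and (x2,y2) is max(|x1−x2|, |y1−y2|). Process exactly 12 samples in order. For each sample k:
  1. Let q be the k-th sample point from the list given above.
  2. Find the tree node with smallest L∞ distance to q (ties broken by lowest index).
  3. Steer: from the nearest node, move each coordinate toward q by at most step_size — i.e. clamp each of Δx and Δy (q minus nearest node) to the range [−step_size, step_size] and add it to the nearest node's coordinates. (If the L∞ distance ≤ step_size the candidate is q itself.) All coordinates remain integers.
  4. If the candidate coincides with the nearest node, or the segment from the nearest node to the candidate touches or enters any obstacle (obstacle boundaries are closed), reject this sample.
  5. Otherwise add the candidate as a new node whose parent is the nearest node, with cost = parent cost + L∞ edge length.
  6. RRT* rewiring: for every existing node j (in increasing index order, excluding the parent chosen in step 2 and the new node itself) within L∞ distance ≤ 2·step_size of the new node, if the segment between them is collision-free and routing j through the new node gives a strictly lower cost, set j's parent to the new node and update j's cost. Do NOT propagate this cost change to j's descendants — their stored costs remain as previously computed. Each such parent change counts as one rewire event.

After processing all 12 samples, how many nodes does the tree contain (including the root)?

Node count: 5

1. q=(15,15) nearest=0 d=15 new=(6,5) → blocked by [3,8]×[0,5], reject
2. q=(3,6) nearest=0 d=6 new=(3,5) → blocked by [3,8]×[0,5], reject
3. q=(3,3) nearest=0 d=3 new=(3,3) → blocked by [3,8]×[0,5], reject
4. q=(24,29) nearest=0 d=29 new=(6,5) → blocked by [3,8]×[0,5], reject
5. q=(18,27) nearest=0 d=27 new=(6,5) → blocked by [3,8]×[0,5], reject
6. q=(15,17) nearest=0 d=17 new=(6,5) → blocked by [3,8]×[0,5], reject
7. q=(10,27) nearest=0 d=27 new=(6,5) → blocked by [3,8]×[0,5], reject
8. q=(0,0) nearest=0 d=1 new=(0,0) → add node 1 parent=0 cost=1
9. q=(18,28) nearest=0 d=28 new=(6,5) → blocked by [3,8]×[0,5], reject
10. q=(2,16) nearest=0 d=16 new=(2,5) → add node 2 parent=0 cost=5
11. q=(21,22) nearest=2 d=19 new=(7,10) → add node 3 parent=2 cost=10
12. q=(24,14) nearest=3 d=17 new=(12,14) → add node 4 parent=3 cost=15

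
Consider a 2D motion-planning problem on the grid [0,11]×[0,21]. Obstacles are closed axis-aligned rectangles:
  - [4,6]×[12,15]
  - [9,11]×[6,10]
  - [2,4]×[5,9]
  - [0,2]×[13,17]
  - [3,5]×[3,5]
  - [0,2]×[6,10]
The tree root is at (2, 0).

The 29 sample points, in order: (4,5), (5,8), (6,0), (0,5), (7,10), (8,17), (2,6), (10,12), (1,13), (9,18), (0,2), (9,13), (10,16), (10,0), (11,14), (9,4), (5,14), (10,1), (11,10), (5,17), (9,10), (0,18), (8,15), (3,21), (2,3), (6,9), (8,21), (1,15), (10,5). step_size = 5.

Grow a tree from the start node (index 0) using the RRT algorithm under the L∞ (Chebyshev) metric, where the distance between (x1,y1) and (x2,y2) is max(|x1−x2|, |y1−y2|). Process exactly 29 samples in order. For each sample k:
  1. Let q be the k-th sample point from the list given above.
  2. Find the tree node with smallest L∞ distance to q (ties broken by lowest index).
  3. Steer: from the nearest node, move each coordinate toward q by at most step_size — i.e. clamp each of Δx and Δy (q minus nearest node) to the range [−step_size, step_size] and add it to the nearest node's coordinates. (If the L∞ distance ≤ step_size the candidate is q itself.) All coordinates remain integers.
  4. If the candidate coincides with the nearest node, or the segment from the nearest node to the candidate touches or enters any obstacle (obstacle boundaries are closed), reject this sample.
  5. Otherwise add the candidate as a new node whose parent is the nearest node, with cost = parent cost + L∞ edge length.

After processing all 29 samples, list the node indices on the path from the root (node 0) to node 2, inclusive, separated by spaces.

Path: 0 2

1. q=(4,5) nearest=0 d=5 new=(4,5) → blocked by [2,4]×[5,9], reject
2. q=(5,8) nearest=0 d=8 new=(5,5) → blocked by [3,5]×[3,5], reject
3. q=(6,0) nearest=0 d=4 new=(6,0) → add node 1 parent=0 cost=4
4. q=(0,5) nearest=0 d=5 new=(0,5) → add node 2 parent=0 cost=5
5. q=(7,10) nearest=2 d=7 new=(5,10) → blocked by [2,4]×[5,9], reject
6. q=(8,17) nearest=2 d=12 new=(5,10) → blocked by [2,4]×[5,9], reject
7. q=(2,6) nearest=2 d=2 new=(2,6) → blocked by [2,4]×[5,9], reject
8. q=(10,12) nearest=2 d=10 new=(5,10) → blocked by [2,4]×[5,9], reject
9. q=(1,13) nearest=2 d=8 new=(1,10) → blocked by [0,2]×[6,10], reject
10. q=(9,18) nearest=2 d=13 new=(5,10) → blocked by [2,4]×[5,9], reject
11. q=(0,2) nearest=0 d=2 new=(0,2) → add node 3 parent=0 cost=2
12. q=(9,13) nearest=2 d=9 new=(5,10) → blocked by [2,4]×[5,9], reject
13. q=(10,16) nearest=2 d=11 new=(5,10) → blocked by [2,4]×[5,9], reject
14. q=(10,0) nearest=1 d=4 new=(10,0) → add node 4 parent=1 cost=8
15. q=(11,14) nearest=2 d=11 new=(5,10) → blocked by [2,4]×[5,9], reject
16. q=(9,4) nearest=1 d=4 new=(9,4) → add node 5 parent=1 cost=8
17. q=(5,14) nearest=2 d=9 new=(5,10) → blocked by [2,4]×[5,9], reject
18. q=(10,1) nearest=4 d=1 new=(10,1) → add node 6 parent=4 cost=9
19. q=(11,10) nearest=5 d=6 new=(11,9) → blocked by [9,11]×[6,10], reject
20. q=(5,17) nearest=2 d=12 new=(5,10) → blocked by [2,4]×[5,9], reject
21. q=(9,10) nearest=5 d=6 new=(9,9) → blocked by [9,11]×[6,10], reject
22. q=(0,18) nearest=2 d=13 new=(0,10) → blocked by [0,2]×[6,10], reject
23. q=(8,15) nearest=2 d=10 new=(5,10) → blocked by [2,4]×[5,9], reject
24. q=(3,21) nearest=2 d=16 new=(3,10) → blocked by [2,4]×[5,9], reject
25. q=(2,3) nearest=2 d=2 new=(2,3) → add node 7 parent=2 cost=7
26. q=(6,9) nearest=5 d=5 new=(6,9) → add node 8 parent=5 cost=13
27. q=(8,21) nearest=8 d=12 new=(8,14) → add node 9 parent=8 cost=18
28. q=(1,15) nearest=8 d=6 new=(1,14) → blocked by [0,2]×[13,17], reject
29. q=(10,5) nearest=5 d=1 new=(10,5) → add node 10 parent=5 cost=9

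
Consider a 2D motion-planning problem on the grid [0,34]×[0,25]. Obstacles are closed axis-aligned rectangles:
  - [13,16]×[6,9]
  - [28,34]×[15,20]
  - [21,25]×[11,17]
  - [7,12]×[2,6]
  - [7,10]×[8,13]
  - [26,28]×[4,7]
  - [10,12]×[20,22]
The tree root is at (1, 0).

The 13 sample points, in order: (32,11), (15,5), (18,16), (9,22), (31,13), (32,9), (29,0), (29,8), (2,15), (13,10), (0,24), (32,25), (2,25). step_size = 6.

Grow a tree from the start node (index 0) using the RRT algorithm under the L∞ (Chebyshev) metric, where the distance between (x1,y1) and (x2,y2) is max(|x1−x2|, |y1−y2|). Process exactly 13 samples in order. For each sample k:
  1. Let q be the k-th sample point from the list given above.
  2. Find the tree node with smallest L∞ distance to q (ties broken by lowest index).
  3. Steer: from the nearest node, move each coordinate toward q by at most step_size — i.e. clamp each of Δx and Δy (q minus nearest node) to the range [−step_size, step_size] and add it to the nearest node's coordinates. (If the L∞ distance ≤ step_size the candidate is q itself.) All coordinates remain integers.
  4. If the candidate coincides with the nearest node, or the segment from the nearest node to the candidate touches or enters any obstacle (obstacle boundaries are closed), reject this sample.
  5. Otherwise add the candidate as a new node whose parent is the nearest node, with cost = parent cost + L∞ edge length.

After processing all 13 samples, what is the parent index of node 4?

Parent of node 4: 3

1. q=(32,11) nearest=0 d=31 new=(7,6) → blocked by [7,12]×[2,6], reject
2. q=(15,5) nearest=0 d=14 new=(7,5) → blocked by [7,12]×[2,6], reject
3. q=(18,16) nearest=0 d=17 new=(7,6) → blocked by [7,12]×[2,6], reject
4. q=(9,22) nearest=0 d=22 new=(7,6) → blocked by [7,12]×[2,6], reject
5. q=(31,13) nearest=0 d=30 new=(7,6) → blocked by [7,12]×[2,6], reject
6. q=(32,9) nearest=0 d=31 new=(7,6) → blocked by [7,12]×[2,6], reject
7. q=(29,0) nearest=0 d=28 new=(7,0) → add node 1 parent=0 cost=6
8. q=(29,8) nearest=1 d=22 new=(13,6) → blocked by [13,16]×[6,9], reject
9. q=(2,15) nearest=0 d=15 new=(2,6) → add node 2 parent=0 cost=6
10. q=(13,10) nearest=1 d=10 new=(13,6) → blocked by [13,16]×[6,9], reject
11. q=(0,24) nearest=2 d=18 new=(0,12) → add node 3 parent=2 cost=12
12. q=(32,25) nearest=1 d=25 new=(13,6) → blocked by [13,16]×[6,9], reject
13. q=(2,25) nearest=3 d=13 new=(2,18) → add node 4 parent=3 cost=18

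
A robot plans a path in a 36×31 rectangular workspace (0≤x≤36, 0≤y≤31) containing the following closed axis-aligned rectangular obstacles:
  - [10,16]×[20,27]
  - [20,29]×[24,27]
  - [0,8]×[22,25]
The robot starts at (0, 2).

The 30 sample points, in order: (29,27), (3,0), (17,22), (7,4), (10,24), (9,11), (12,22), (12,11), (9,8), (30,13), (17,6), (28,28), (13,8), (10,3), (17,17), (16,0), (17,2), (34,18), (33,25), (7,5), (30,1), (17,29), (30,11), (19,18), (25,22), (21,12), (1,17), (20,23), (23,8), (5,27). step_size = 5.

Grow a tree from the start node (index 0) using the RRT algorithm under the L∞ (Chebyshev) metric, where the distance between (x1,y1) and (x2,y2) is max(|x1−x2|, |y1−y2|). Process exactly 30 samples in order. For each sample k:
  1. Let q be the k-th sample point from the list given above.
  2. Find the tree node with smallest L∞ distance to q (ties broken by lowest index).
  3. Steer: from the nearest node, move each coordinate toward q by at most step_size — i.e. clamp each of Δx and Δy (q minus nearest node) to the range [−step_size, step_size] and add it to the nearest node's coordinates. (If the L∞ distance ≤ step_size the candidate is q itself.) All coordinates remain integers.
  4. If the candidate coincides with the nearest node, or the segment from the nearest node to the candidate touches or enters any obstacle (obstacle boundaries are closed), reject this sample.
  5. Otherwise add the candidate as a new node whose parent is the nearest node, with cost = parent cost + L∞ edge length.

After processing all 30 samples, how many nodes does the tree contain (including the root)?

Node count: 29

1. q=(29,27) nearest=0 d=29 new=(5,7) → add node 1 parent=0 cost=5
2. q=(3,0) nearest=0 d=3 new=(3,0) → add node 2 parent=0 cost=3
3. q=(17,22) nearest=1 d=15 new=(10,12) → add node 3 parent=1 cost=10
4. q=(7,4) nearest=1 d=3 new=(7,4) → add node 4 parent=1 cost=8
5. q=(10,24) nearest=3 d=12 new=(10,17) → add node 5 parent=3 cost=15
6. q=(9,11) nearest=3 d=1 new=(9,11) → add node 6 parent=3 cost=11
7. q=(12,22) nearest=5 d=5 new=(12,22) → blocked by [10,16]×[20,27], reject
8. q=(12,11) nearest=3 d=2 new=(12,11) → add node 7 parent=3 cost=12
9. q=(9,8) nearest=6 d=3 new=(9,8) → add node 8 parent=6 cost=14
10. q=(30,13) nearest=7 d=18 new=(17,13) → add node 9 parent=7 cost=17
11. q=(17,6) nearest=7 d=5 new=(17,6) → add node 10 parent=7 cost=17
12. q=(28,28) nearest=9 d=15 new=(22,18) → add node 11 parent=9 cost=22
13. q=(13,8) nearest=7 d=3 new=(13,8) → add node 12 parent=7 cost=15
14. q=(10,3) nearest=4 d=3 new=(10,3) → add node 13 parent=4 cost=11
15. q=(17,17) nearest=9 d=4 new=(17,17) → add node 14 parent=9 cost=21
16. q=(16,0) nearest=10 d=6 new=(16,1) → add node 15 parent=10 cost=22
17. q=(17,2) nearest=15 d=1 new=(17,2) → add node 16 parent=15 cost=23
18. q=(34,18) nearest=11 d=12 new=(27,18) → add node 17 parent=11 cost=27
19. q=(33,25) nearest=17 d=7 new=(32,23) → add node 18 parent=17 cost=32
20. q=(7,5) nearest=4 d=1 new=(7,5) → add node 19 parent=4 cost=9
21. q=(30,1) nearest=9 d=13 new=(22,8) → add node 20 parent=9 cost=22
22. q=(17,29) nearest=11 d=11 new=(17,23) → add node 21 parent=11 cost=27
23. q=(30,11) nearest=17 d=7 new=(30,13) → add node 22 parent=17 cost=32
24. q=(19,18) nearest=14 d=2 new=(19,18) → add node 23 parent=14 cost=23
25. q=(25,22) nearest=11 d=4 new=(25,22) → add node 24 parent=11 cost=26
26. q=(21,12) nearest=9 d=4 new=(21,12) → add node 25 parent=9 cost=21
27. q=(1,17) nearest=6 d=8 new=(4,16) → add node 26 parent=6 cost=16
28. q=(20,23) nearest=21 d=3 new=(20,23) → add node 27 parent=21 cost=30
29. q=(23,8) nearest=20 d=1 new=(23,8) → add node 28 parent=20 cost=23
30. q=(5,27) nearest=5 d=10 new=(5,22) → blocked by [0,8]×[22,25], reject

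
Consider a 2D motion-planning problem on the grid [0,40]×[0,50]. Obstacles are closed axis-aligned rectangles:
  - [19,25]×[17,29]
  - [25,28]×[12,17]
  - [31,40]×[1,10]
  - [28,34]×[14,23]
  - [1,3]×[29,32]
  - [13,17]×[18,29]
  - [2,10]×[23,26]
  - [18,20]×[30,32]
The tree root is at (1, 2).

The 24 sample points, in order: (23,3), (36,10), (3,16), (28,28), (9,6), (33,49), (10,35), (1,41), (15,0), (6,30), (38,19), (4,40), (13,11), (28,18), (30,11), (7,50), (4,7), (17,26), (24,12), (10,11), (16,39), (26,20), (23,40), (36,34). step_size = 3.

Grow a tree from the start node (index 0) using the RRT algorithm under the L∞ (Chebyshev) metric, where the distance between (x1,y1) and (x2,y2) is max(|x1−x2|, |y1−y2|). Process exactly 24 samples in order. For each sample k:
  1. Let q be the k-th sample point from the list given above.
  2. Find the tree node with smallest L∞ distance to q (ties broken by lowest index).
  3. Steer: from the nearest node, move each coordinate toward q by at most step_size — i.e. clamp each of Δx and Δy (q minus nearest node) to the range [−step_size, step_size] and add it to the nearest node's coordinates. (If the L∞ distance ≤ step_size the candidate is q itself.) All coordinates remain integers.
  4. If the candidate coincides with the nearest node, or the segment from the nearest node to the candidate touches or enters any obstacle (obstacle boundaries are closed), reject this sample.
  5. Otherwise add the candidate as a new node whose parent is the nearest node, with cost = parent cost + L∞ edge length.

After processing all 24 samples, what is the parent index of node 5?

1. q=(23,3) nearest=0 d=22 new=(4,3) → add node 1 parent=0 cost=3
2. q=(36,10) nearest=1 d=32 new=(7,6) → add node 2 parent=1 cost=6
3. q=(3,16) nearest=2 d=10 new=(4,9) → add node 3 parent=2 cost=9
4. q=(28,28) nearest=2 d=22 new=(10,9) → add node 4 parent=2 cost=9
5. q=(9,6) nearest=2 d=2 new=(9,6) → add node 5 parent=2 cost=8
6. q=(33,49) nearest=3 d=40 new=(7,12) → add node 6 parent=3 cost=12
7. q=(10,35) nearest=6 d=23 new=(10,15) → add node 7 parent=6 cost=15
8. q=(1,41) nearest=7 d=26 new=(7,18) → add node 8 parent=7 cost=18
9. q=(15,0) nearest=5 d=6 new=(12,3) → add node 9 parent=5 cost=11
10. q=(6,30) nearest=8 d=12 new=(6,21) → add node 10 parent=8 cost=21
11. q=(38,19) nearest=9 d=26 new=(15,6) → add node 11 parent=9 cost=14
12. q=(4,40) nearest=10 d=19 new=(4,24) → blocked by [2,10]×[23,26], reject
13. q=(13,11) nearest=4 d=3 new=(13,11) → add node 12 parent=4 cost=12
14. q=(28,18) nearest=11 d=13 new=(18,9) → add node 13 parent=11 cost=17
15. q=(30,11) nearest=13 d=12 new=(21,11) → add node 14 parent=13 cost=20
16. q=(7,50) nearest=10 d=29 new=(7,24) → blocked by [2,10]×[23,26], reject
17. q=(4,7) nearest=3 d=2 new=(4,7) → add node 15 parent=3 cost=11
18. q=(17,26) nearest=8 d=10 new=(10,21) → add node 16 parent=8 cost=21
19. q=(24,12) nearest=14 d=3 new=(24,12) → add node 17 parent=14 cost=23
20. q=(10,11) nearest=4 d=2 new=(10,11) → add node 18 parent=4 cost=11
21. q=(16,39) nearest=10 d=18 new=(9,24) → blocked by [2,10]×[23,26], reject
22. q=(26,20) nearest=17 d=8 new=(26,15) → blocked by [25,28]×[12,17], reject
23. q=(23,40) nearest=10 d=19 new=(9,24) → blocked by [2,10]×[23,26], reject
24. q=(36,34) nearest=17 d=22 new=(27,15) → blocked by [25,28]×[12,17], reject

Parent of node 5: 2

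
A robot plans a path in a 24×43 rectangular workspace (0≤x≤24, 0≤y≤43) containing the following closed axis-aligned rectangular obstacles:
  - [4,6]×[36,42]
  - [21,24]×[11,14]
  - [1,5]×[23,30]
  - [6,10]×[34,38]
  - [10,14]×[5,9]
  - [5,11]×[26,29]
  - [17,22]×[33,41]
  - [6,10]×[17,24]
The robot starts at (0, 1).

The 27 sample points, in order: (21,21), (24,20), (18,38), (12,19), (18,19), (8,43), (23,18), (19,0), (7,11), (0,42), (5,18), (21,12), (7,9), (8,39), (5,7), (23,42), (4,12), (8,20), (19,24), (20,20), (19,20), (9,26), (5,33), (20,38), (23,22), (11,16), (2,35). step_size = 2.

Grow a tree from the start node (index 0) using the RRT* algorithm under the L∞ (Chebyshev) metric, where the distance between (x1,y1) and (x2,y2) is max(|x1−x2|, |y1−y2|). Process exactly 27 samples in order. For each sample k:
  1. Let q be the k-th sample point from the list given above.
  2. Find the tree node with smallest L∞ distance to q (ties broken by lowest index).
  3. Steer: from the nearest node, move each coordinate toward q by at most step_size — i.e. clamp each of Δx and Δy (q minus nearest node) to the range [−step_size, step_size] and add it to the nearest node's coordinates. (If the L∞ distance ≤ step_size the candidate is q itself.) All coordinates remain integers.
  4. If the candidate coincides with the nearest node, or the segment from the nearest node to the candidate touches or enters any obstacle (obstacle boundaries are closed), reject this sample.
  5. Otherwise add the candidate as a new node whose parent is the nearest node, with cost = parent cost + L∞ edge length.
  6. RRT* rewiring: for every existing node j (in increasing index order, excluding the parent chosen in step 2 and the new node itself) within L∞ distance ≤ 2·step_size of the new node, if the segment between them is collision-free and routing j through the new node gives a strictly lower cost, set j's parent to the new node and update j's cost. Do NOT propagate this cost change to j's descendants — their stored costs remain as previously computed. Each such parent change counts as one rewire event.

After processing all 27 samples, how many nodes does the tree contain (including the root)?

Node count: 22

1. q=(21,21) nearest=0 d=21 new=(2,3) → add node 1 parent=0 cost=2
2. q=(24,20) nearest=1 d=22 new=(4,5) → add node 2 parent=1 cost=4
3. q=(18,38) nearest=2 d=33 new=(6,7) → add node 3 parent=2 cost=6
4. q=(12,19) nearest=3 d=12 new=(8,9) → add node 4 parent=3 cost=8
5. q=(18,19) nearest=4 d=10 new=(10,11) → add node 5 parent=4 cost=10
6. q=(8,43) nearest=5 d=32 new=(8,13) → add node 6 parent=5 cost=12
7. q=(23,18) nearest=5 d=13 new=(12,13) → add node 7 parent=5 cost=12
8. q=(19,0) nearest=4 d=11 new=(10,7) → blocked by [10,14]×[5,9], reject
9. q=(7,11) nearest=4 d=2 new=(7,11) → add node 8 parent=4 cost=10
10. q=(0,42) nearest=6 d=29 new=(6,15) → add node 9 parent=6 cost=14
11. q=(5,18) nearest=9 d=3 new=(5,17) → add node 10 parent=9 cost=16
12. q=(21,12) nearest=7 d=9 new=(14,12) → add node 11 parent=7 cost=14
13. q=(7,9) nearest=4 d=1 new=(7,9) → add node 12 parent=4 cost=9
14. q=(8,39) nearest=10 d=22 new=(7,19) → blocked by [6,10]×[17,24], reject
15. q=(5,7) nearest=3 d=1 new=(5,7) → add node 13 parent=3 cost=7
16. q=(23,42) nearest=10 d=25 new=(7,19) → blocked by [6,10]×[17,24], reject
17. q=(4,12) nearest=8 d=3 new=(5,12) → add node 14 parent=8 cost=12
18. q=(8,20) nearest=10 d=3 new=(7,19) → blocked by [6,10]×[17,24], reject
19. q=(19,24) nearest=6 d=11 new=(10,15) → add node 15 parent=6 cost=14
20. q=(20,20) nearest=7 d=8 new=(14,15) → add node 16 parent=7 cost=14
21. q=(19,20) nearest=16 d=5 new=(16,17) → add node 17 parent=16 cost=16
22. q=(9,26) nearest=10 d=9 new=(7,19) → blocked by [6,10]×[17,24], reject
23. q=(5,33) nearest=10 d=16 new=(5,19) → add node 18 parent=10 cost=18
24. q=(20,38) nearest=18 d=19 new=(7,21) → blocked by [6,10]×[17,24], reject
25. q=(23,22) nearest=17 d=7 new=(18,19) → add node 19 parent=17 cost=18
26. q=(11,16) nearest=15 d=1 new=(11,16) → add node 20 parent=15 cost=15
27. q=(2,35) nearest=18 d=16 new=(3,21) → add node 21 parent=18 cost=20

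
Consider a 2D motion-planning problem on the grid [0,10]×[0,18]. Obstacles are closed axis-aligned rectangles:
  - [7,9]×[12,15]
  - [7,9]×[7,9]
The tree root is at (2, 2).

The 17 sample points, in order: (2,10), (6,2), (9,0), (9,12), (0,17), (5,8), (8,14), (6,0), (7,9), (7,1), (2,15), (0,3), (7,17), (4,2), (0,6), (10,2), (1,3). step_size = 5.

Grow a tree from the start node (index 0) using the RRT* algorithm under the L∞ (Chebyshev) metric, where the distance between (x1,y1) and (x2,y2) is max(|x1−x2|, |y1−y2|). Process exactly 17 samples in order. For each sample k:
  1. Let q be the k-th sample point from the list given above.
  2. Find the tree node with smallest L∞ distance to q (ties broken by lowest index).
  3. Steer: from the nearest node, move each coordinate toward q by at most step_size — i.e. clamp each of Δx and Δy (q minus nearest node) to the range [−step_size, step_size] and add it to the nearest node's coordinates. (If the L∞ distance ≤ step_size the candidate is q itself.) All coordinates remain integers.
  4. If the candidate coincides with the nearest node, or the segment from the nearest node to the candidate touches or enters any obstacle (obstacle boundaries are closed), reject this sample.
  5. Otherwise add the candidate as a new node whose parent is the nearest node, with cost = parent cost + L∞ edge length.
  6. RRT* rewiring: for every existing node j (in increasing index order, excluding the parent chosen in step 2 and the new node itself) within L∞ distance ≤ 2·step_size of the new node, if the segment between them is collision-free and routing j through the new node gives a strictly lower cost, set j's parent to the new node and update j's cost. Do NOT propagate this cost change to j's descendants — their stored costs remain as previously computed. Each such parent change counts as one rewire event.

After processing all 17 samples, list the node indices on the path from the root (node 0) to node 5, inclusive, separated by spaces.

1. q=(2,10) nearest=0 d=8 new=(2,7) → add node 1 parent=0 cost=5
2. q=(6,2) nearest=0 d=4 new=(6,2) → add node 2 parent=0 cost=4
3. q=(9,0) nearest=2 d=3 new=(9,0) → add node 3 parent=2 cost=7
4. q=(9,12) nearest=1 d=7 new=(7,12) → blocked by [7,9]×[12,15], reject
5. q=(0,17) nearest=1 d=10 new=(0,12) → add node 4 parent=1 cost=10
6. q=(5,8) nearest=1 d=3 new=(5,8) → add node 5 parent=1 cost=8
7. q=(8,14) nearest=5 d=6 new=(8,13) → blocked by [7,9]×[12,15], reject
8. q=(6,0) nearest=2 d=2 new=(6,0) → add node 6 parent=2 cost=6
9. q=(7,9) nearest=5 d=2 new=(7,9) → blocked by [7,9]×[7,9], reject
10. q=(7,1) nearest=2 d=1 new=(7,1) → add node 7 parent=2 cost=5
11. q=(2,15) nearest=4 d=3 new=(2,15) → add node 8 parent=4 cost=13
12. q=(0,3) nearest=0 d=2 new=(0,3) → add node 9 parent=0 cost=2; rewire 5→9 (7<8)
13. q=(7,17) nearest=8 d=5 new=(7,17) → add node 10 parent=8 cost=18
14. q=(4,2) nearest=0 d=2 new=(4,2) → add node 11 parent=0 cost=2; rewire 6→11 (4<6)
15. q=(0,6) nearest=1 d=2 new=(0,6) → add node 12 parent=1 cost=7
16. q=(10,2) nearest=3 d=2 new=(10,2) → add node 13 parent=3 cost=9
17. q=(1,3) nearest=0 d=1 new=(1,3) → add node 14 parent=0 cost=1; rewire 5→14 (6<7); rewire 12→14 (4<7)

Path: 0 14 5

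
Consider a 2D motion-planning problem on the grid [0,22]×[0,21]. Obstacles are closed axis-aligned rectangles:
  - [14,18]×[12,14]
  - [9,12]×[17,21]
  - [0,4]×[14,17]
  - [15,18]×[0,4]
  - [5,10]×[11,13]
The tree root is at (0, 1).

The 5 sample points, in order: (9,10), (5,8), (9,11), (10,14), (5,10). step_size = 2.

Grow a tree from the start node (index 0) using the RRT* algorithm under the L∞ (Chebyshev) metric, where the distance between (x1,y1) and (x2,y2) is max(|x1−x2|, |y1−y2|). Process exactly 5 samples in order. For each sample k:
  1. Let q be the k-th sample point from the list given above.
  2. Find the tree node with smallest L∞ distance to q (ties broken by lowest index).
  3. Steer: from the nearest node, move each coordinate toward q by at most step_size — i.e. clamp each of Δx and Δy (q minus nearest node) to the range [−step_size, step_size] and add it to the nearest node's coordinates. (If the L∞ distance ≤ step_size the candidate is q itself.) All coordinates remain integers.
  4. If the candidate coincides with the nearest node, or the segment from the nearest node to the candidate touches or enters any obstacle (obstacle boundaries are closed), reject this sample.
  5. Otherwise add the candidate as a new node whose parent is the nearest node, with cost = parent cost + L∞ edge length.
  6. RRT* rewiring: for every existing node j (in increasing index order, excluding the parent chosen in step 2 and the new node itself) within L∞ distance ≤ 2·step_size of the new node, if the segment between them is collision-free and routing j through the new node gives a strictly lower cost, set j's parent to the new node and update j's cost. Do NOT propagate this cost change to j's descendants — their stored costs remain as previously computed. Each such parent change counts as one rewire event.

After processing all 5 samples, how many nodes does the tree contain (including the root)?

1. q=(9,10) nearest=0 d=9 new=(2,3) → add node 1 parent=0 cost=2
2. q=(5,8) nearest=1 d=5 new=(4,5) → add node 2 parent=1 cost=4
3. q=(9,11) nearest=2 d=6 new=(6,7) → add node 3 parent=2 cost=6
4. q=(10,14) nearest=3 d=7 new=(8,9) → add node 4 parent=3 cost=8
5. q=(5,10) nearest=3 d=3 new=(5,9) → add node 5 parent=3 cost=8

Node count: 6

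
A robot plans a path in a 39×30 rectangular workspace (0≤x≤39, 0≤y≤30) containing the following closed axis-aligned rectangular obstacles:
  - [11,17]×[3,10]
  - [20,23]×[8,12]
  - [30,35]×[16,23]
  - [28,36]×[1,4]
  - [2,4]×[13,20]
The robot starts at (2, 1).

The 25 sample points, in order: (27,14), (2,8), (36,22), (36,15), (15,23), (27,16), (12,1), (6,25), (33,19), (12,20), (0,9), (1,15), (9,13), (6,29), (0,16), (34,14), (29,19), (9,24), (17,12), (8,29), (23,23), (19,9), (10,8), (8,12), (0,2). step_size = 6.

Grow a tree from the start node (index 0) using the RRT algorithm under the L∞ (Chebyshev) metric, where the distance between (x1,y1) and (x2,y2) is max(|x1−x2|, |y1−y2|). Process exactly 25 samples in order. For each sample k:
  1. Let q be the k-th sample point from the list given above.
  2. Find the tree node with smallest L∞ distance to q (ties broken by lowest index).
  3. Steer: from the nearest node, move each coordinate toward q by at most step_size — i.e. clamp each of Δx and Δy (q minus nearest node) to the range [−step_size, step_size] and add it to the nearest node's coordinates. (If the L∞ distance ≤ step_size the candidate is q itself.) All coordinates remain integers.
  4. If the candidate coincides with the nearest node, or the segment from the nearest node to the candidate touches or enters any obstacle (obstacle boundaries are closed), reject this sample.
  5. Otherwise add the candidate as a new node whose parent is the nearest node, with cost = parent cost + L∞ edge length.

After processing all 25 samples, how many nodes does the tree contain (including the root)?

Node count: 19

1. q=(27,14) nearest=0 d=25 new=(8,7) → add node 1 parent=0 cost=6
2. q=(2,8) nearest=1 d=6 new=(2,8) → add node 2 parent=1 cost=12
3. q=(36,22) nearest=1 d=28 new=(14,13) → blocked by [11,17]×[3,10], reject
4. q=(36,15) nearest=1 d=28 new=(14,13) → blocked by [11,17]×[3,10], reject
5. q=(15,23) nearest=2 d=15 new=(8,14) → add node 3 parent=2 cost=18
6. q=(27,16) nearest=1 d=19 new=(14,13) → blocked by [11,17]×[3,10], reject
7. q=(12,1) nearest=1 d=6 new=(12,1) → add node 4 parent=1 cost=12
8. q=(6,25) nearest=3 d=11 new=(6,20) → add node 5 parent=3 cost=24
9. q=(33,19) nearest=4 d=21 new=(18,7) → blocked by [11,17]×[3,10], reject
10. q=(12,20) nearest=3 d=6 new=(12,20) → add node 6 parent=3 cost=24
11. q=(0,9) nearest=2 d=2 new=(0,9) → add node 7 parent=2 cost=14
12. q=(1,15) nearest=5 d=5 new=(1,15) → blocked by [2,4]×[13,20], reject
13. q=(9,13) nearest=3 d=1 new=(9,13) → add node 8 parent=3 cost=19
14. q=(6,29) nearest=5 d=9 new=(6,26) → add node 9 parent=5 cost=30
15. q=(0,16) nearest=5 d=6 new=(0,16) → blocked by [2,4]×[13,20], reject
16. q=(34,14) nearest=4 d=22 new=(18,7) → blocked by [11,17]×[3,10], reject
17. q=(29,19) nearest=6 d=17 new=(18,19) → add node 10 parent=6 cost=30
18. q=(9,24) nearest=9 d=3 new=(9,24) → add node 11 parent=9 cost=33
19. q=(17,12) nearest=10 d=7 new=(17,13) → add node 12 parent=10 cost=36
20. q=(8,29) nearest=9 d=3 new=(8,29) → add node 13 parent=9 cost=33
21. q=(23,23) nearest=10 d=5 new=(23,23) → add node 14 parent=10 cost=35
22. q=(19,9) nearest=12 d=4 new=(19,9) → add node 15 parent=12 cost=40
23. q=(10,8) nearest=1 d=2 new=(10,8) → add node 16 parent=1 cost=8
24. q=(8,12) nearest=8 d=1 new=(8,12) → add node 17 parent=8 cost=20
25. q=(0,2) nearest=0 d=2 new=(0,2) → add node 18 parent=0 cost=2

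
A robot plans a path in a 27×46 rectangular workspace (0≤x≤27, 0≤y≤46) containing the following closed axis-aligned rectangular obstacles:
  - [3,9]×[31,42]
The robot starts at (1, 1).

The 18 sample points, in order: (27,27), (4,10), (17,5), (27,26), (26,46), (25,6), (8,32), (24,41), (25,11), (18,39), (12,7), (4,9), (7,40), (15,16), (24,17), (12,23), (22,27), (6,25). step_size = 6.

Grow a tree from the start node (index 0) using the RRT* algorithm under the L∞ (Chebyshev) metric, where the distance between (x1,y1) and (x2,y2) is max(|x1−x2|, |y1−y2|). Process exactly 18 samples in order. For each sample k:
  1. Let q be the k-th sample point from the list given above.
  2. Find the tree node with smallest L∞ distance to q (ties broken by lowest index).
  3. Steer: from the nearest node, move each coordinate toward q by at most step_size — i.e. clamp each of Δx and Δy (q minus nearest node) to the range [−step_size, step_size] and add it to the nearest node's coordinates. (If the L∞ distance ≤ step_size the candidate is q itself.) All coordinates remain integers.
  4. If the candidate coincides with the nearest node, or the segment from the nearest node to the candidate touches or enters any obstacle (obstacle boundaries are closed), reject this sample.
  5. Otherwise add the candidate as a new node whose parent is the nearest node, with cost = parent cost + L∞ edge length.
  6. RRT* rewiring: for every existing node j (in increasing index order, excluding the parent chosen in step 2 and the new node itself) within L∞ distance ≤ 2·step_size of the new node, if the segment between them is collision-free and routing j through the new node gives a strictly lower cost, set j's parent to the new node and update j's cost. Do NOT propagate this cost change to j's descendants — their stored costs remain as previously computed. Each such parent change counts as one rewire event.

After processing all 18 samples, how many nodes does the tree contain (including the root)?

Node count: 19

1. q=(27,27) nearest=0 d=26 new=(7,7) → add node 1 parent=0 cost=6
2. q=(4,10) nearest=1 d=3 new=(4,10) → add node 2 parent=1 cost=9
3. q=(17,5) nearest=1 d=10 new=(13,5) → add node 3 parent=1 cost=12
4. q=(27,26) nearest=1 d=20 new=(13,13) → add node 4 parent=1 cost=12
5. q=(26,46) nearest=4 d=33 new=(19,19) → add node 5 parent=4 cost=18
6. q=(25,6) nearest=3 d=12 new=(19,6) → add node 6 parent=3 cost=18
7. q=(8,32) nearest=5 d=13 new=(13,25) → add node 7 parent=5 cost=24
8. q=(24,41) nearest=7 d=16 new=(19,31) → add node 8 parent=7 cost=30
9. q=(25,11) nearest=6 d=6 new=(25,11) → add node 9 parent=6 cost=24
10. q=(18,39) nearest=8 d=8 new=(18,37) → add node 10 parent=8 cost=36
11. q=(12,7) nearest=3 d=2 new=(12,7) → add node 11 parent=3 cost=14
12. q=(4,9) nearest=2 d=1 new=(4,9) → add node 12 parent=2 cost=10
13. q=(7,40) nearest=10 d=11 new=(12,40) → add node 13 parent=10 cost=42
14. q=(15,16) nearest=4 d=3 new=(15,16) → add node 14 parent=4 cost=15
15. q=(24,17) nearest=5 d=5 new=(24,17) → add node 15 parent=5 cost=23
16. q=(12,23) nearest=7 d=2 new=(12,23) → add node 16 parent=7 cost=26
17. q=(22,27) nearest=8 d=4 new=(22,27) → add node 17 parent=8 cost=34
18. q=(6,25) nearest=16 d=6 new=(6,25) → add node 18 parent=16 cost=32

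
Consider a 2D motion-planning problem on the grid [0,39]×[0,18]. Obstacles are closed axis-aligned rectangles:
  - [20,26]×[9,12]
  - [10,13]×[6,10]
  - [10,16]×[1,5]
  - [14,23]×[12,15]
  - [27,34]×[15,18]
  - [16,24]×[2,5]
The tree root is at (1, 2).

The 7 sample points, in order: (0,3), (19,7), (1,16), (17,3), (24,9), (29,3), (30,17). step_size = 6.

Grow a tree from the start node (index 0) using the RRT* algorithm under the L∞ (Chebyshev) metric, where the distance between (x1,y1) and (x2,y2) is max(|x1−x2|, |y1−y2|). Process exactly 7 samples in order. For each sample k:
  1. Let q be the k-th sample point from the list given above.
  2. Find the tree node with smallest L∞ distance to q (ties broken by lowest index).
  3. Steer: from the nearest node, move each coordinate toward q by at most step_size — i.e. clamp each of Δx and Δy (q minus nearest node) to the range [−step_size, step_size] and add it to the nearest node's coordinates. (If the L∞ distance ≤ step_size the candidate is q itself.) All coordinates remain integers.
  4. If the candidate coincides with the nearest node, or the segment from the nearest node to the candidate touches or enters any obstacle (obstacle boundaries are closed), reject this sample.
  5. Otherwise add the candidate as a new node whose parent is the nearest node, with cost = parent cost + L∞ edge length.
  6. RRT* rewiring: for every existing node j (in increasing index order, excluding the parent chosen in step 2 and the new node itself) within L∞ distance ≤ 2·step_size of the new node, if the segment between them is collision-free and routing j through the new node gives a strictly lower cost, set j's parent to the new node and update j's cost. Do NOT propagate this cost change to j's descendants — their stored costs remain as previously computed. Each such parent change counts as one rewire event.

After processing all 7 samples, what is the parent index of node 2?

1. q=(0,3) nearest=0 d=1 new=(0,3) → add node 1 parent=0 cost=1
2. q=(19,7) nearest=0 d=18 new=(7,7) → add node 2 parent=0 cost=6
3. q=(1,16) nearest=2 d=9 new=(1,13) → add node 3 parent=2 cost=12
4. q=(17,3) nearest=2 d=10 new=(13,3) → blocked by [10,16]×[1,5], reject
5. q=(24,9) nearest=2 d=17 new=(13,9) → blocked by [10,13]×[6,10], reject
6. q=(29,3) nearest=2 d=22 new=(13,3) → blocked by [10,16]×[1,5], reject
7. q=(30,17) nearest=2 d=23 new=(13,13) → blocked by [10,13]×[6,10], reject

Parent of node 2: 0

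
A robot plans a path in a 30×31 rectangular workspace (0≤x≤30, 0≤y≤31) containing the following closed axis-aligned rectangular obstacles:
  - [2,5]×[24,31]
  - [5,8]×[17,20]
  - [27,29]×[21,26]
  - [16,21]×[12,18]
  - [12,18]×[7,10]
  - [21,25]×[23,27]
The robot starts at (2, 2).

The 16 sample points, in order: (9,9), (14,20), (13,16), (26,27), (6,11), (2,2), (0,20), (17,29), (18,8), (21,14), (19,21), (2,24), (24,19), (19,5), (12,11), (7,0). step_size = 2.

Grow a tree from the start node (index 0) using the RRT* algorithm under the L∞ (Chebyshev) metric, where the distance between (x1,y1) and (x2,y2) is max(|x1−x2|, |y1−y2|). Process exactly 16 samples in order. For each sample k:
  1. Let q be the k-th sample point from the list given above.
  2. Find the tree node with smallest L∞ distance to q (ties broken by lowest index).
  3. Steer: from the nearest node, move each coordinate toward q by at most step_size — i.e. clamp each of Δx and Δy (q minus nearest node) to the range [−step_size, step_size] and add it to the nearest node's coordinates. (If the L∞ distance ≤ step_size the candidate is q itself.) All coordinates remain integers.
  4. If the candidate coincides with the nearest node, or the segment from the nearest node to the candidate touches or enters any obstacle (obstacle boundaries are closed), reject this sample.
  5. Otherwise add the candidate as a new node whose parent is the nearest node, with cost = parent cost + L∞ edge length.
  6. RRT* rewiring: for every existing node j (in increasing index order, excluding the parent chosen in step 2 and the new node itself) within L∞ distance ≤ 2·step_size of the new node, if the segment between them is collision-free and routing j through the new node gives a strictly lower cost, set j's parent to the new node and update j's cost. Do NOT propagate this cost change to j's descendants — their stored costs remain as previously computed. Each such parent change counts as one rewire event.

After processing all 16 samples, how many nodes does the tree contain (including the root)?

1. q=(9,9) nearest=0 d=7 new=(4,4) → add node 1 parent=0 cost=2
2. q=(14,20) nearest=1 d=16 new=(6,6) → add node 2 parent=1 cost=4
3. q=(13,16) nearest=2 d=10 new=(8,8) → add node 3 parent=2 cost=6
4. q=(26,27) nearest=3 d=19 new=(10,10) → add node 4 parent=3 cost=8
5. q=(6,11) nearest=3 d=3 new=(6,10) → add node 5 parent=3 cost=8
6. q=(2,2) nearest=0 d=0 → coincident, reject
7. q=(0,20) nearest=4 d=10 new=(8,12) → add node 6 parent=4 cost=10
8. q=(17,29) nearest=6 d=17 new=(10,14) → add node 7 parent=6 cost=12
9. q=(18,8) nearest=4 d=8 new=(12,8) → blocked by [12,18]×[7,10], reject
10. q=(21,14) nearest=4 d=11 new=(12,12) → add node 8 parent=4 cost=10
11. q=(19,21) nearest=7 d=9 new=(12,16) → add node 9 parent=7 cost=14
12. q=(2,24) nearest=7 d=10 new=(8,16) → add node 10 parent=7 cost=14
13. q=(24,19) nearest=8 d=12 new=(14,14) → add node 11 parent=8 cost=12
14. q=(19,5) nearest=8 d=7 new=(14,10) → blocked by [12,18]×[7,10], reject
15. q=(12,11) nearest=8 d=1 new=(12,11) → add node 12 parent=8 cost=11
16. q=(7,0) nearest=1 d=4 new=(6,2) → add node 13 parent=1 cost=4

Node count: 14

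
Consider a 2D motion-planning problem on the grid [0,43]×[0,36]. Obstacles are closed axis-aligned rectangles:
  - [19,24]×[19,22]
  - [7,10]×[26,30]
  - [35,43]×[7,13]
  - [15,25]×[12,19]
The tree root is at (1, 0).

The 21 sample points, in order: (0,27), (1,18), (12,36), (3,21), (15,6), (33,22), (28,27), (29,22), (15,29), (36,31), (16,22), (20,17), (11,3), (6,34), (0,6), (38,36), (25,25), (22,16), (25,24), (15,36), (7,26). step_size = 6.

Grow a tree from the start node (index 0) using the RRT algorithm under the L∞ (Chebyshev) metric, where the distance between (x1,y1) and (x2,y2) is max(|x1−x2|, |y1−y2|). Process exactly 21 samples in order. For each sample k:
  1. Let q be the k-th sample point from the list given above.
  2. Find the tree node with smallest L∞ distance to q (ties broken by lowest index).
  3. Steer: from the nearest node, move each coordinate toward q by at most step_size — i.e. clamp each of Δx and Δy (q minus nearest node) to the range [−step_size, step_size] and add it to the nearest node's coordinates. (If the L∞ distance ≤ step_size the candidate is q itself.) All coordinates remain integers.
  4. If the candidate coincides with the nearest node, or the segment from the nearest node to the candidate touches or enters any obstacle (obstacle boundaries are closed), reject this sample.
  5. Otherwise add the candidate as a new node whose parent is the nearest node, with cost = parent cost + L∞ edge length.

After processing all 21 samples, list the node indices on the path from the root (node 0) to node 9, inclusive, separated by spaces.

1. q=(0,27) nearest=0 d=27 new=(0,6) → add node 1 parent=0 cost=6
2. q=(1,18) nearest=1 d=12 new=(1,12) → add node 2 parent=1 cost=12
3. q=(12,36) nearest=2 d=24 new=(7,18) → add node 3 parent=2 cost=18
4. q=(3,21) nearest=3 d=4 new=(3,21) → add node 4 parent=3 cost=22
5. q=(15,6) nearest=3 d=12 new=(13,12) → add node 5 parent=3 cost=24
6. q=(33,22) nearest=5 d=20 new=(19,18) → blocked by [15,25]×[12,19], reject
7. q=(28,27) nearest=5 d=15 new=(19,18) → blocked by [15,25]×[12,19], reject
8. q=(29,22) nearest=5 d=16 new=(19,18) → blocked by [15,25]×[12,19], reject
9. q=(15,29) nearest=3 d=11 new=(13,24) → add node 6 parent=3 cost=24
10. q=(36,31) nearest=5 d=23 new=(19,18) → blocked by [15,25]×[12,19], reject
11. q=(16,22) nearest=6 d=3 new=(16,22) → add node 7 parent=6 cost=27
12. q=(20,17) nearest=7 d=5 new=(20,17) → blocked by [15,25]×[12,19], reject
13. q=(11,3) nearest=5 d=9 new=(11,6) → add node 8 parent=5 cost=30
14. q=(6,34) nearest=6 d=10 new=(7,30) → blocked by [7,10]×[26,30], reject
15. q=(0,6) nearest=1 d=0 → coincident, reject
16. q=(38,36) nearest=7 d=22 new=(22,28) → add node 9 parent=7 cost=33
17. q=(25,25) nearest=9 d=3 new=(25,25) → add node 10 parent=9 cost=36
18. q=(22,16) nearest=7 d=6 new=(22,16) → blocked by [19,24]×[19,22], reject
19. q=(25,24) nearest=10 d=1 new=(25,24) → add node 11 parent=10 cost=37
20. q=(15,36) nearest=9 d=8 new=(16,34) → add node 12 parent=9 cost=39
21. q=(7,26) nearest=4 d=5 new=(7,26) → blocked by [7,10]×[26,30], reject

Path: 0 1 2 3 6 7 9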